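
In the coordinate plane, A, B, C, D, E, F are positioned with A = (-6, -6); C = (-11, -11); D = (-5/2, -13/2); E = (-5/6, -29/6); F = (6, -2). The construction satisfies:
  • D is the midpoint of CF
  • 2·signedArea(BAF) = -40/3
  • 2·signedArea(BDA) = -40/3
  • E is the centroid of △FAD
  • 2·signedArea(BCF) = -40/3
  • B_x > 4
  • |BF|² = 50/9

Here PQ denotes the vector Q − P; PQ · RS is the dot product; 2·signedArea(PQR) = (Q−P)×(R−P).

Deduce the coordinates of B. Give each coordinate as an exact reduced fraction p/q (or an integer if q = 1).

B = (13/3, -11/3)

1. B_x = 13/3  [2·signedArea(BDA) = -40/3 ∩ 2·signedArea(BCF) = -40/3]
2. B_y = -11/3  [2·signedArea(BDA) = -40/3 ∩ 2·signedArea(BCF) = -40/3]
   → B = (13/3, -11/3)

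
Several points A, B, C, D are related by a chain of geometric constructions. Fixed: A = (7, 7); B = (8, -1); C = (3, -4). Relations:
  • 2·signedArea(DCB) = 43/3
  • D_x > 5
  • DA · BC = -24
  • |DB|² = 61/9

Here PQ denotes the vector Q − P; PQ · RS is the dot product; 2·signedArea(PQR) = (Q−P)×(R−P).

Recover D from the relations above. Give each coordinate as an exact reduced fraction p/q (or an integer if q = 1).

1. D_x = 6  [DA · BC = -24 ∩ 2·signedArea(DCB) = 43/3]
2. D_y = 2/3  [DA · BC = -24 ∩ 2·signedArea(DCB) = 43/3]
   → D = (6, 2/3)

D = (6, 2/3)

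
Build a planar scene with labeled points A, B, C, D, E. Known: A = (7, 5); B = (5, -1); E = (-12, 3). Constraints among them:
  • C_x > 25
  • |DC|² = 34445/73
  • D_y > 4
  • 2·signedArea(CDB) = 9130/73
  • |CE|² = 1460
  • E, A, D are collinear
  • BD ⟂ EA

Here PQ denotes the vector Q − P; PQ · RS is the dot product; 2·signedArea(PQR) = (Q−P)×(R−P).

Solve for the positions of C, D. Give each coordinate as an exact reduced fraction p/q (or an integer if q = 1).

1. D_x = 321/73  [E, A, D are collinear ∩ BD ⟂ EA]
2. D_y = 345/73  [E, A, D are collinear ∩ BD ⟂ EA]
   → D = (321/73, 345/73)
3. C_x = 26  [line 418/73·x + 44/73·y + -11176/73 = 0 ∩ |CE|² = 1460]
4. C_y = 7  [line 418/73·x + 44/73·y + -11176/73 = 0 ∩ |CE|² = 1460]
   → C = (26, 7)

C = (26, 7)
D = (321/73, 345/73)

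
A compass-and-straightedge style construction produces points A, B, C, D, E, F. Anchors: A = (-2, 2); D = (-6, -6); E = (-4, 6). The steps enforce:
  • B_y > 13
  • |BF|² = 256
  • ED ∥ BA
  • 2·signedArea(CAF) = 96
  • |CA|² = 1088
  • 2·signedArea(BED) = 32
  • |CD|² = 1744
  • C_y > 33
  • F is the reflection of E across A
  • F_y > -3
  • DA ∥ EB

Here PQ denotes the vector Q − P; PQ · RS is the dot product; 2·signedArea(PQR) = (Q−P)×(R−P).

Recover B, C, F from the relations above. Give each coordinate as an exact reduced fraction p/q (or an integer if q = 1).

B = (0, 14)
C = (6, 34)
F = (0, -2)

1. B_x = 0  [ED ∥ BA ∩ DA ∥ EB]
2. B_y = 14  [ED ∥ BA ∩ DA ∥ EB]
   → B = (0, 14)
3. F_x = 0  [F is the reflection of E across A]
4. F_y = -2  [F is the reflection of E across A]
   → F = (0, -2)
5. C_x = 6  [line 4·x + 2·y + -92 = 0 ∩ |CD|² = 1744]
6. C_y = 34  [line 4·x + 2·y + -92 = 0 ∩ |CD|² = 1744]
   → C = (6, 34)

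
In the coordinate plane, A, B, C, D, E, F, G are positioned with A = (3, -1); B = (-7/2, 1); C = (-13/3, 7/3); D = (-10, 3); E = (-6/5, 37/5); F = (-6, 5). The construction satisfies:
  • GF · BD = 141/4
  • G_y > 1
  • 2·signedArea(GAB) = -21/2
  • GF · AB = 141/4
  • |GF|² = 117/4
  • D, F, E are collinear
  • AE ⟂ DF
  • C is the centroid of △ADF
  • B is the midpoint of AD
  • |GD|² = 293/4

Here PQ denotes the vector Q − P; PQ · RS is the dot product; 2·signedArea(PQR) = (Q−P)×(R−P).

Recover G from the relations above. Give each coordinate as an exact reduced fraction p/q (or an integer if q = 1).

G = (-3/2, 2)

1. G_x = -3/2  [GF · BD = 141/4 ∩ 2·signedArea(GAB) = -21/2]
2. G_y = 2  [GF · BD = 141/4 ∩ 2·signedArea(GAB) = -21/2]
   → G = (-3/2, 2)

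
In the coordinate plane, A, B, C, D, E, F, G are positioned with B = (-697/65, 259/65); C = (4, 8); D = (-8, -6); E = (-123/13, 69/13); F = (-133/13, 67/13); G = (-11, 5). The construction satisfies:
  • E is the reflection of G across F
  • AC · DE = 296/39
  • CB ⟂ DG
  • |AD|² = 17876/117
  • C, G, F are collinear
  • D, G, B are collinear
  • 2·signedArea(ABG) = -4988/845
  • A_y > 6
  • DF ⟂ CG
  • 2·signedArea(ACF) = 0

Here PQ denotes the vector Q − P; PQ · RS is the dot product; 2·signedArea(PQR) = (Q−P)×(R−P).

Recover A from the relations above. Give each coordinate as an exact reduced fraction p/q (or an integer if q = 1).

A = (-214/39, 238/39)

1. A_x = -214/39  [2·signedArea(ACF) = 0 ∩ AC · DE = 296/39]
2. A_y = 238/39  [2·signedArea(ACF) = 0 ∩ AC · DE = 296/39]
   → A = (-214/39, 238/39)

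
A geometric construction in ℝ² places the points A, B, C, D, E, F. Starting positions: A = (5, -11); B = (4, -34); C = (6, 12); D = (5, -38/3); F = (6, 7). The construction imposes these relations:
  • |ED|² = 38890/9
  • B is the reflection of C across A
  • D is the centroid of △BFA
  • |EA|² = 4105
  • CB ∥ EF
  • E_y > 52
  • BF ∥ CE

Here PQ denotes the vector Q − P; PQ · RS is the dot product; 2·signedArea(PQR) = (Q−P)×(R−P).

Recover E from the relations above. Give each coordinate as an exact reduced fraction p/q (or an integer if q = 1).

1. E_x = 8  [CB ∥ EF ∩ BF ∥ CE]
2. E_y = 53  [CB ∥ EF ∩ BF ∥ CE]
   → E = (8, 53)

E = (8, 53)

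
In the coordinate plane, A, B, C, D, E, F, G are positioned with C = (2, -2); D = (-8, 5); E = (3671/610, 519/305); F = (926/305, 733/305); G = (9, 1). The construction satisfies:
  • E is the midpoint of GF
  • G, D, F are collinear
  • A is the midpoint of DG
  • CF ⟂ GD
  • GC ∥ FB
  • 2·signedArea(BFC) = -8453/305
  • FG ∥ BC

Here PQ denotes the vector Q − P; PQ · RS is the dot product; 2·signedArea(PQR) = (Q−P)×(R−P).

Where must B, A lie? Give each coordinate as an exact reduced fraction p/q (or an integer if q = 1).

A = (1/2, 3)
B = (-1209/305, -182/305)

1. B_x = -1209/305  [FG ∥ BC ∩ GC ∥ FB]
2. B_y = -182/305  [FG ∥ BC ∩ GC ∥ FB]
   → B = (-1209/305, -182/305)
3. A_x = 1/2  [A is the midpoint of DG]
4. A_y = 3  [A is the midpoint of DG]
   → A = (1/2, 3)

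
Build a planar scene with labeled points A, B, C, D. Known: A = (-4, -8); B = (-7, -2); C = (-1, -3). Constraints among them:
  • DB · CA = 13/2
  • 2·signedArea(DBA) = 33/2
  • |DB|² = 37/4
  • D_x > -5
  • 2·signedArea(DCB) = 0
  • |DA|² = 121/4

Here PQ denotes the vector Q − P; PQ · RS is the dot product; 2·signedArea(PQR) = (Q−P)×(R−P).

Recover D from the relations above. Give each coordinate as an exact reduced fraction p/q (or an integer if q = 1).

1. D_x = -4  [2·signedArea(DCB) = 0 ∩ DB · CA = 13/2]
2. D_y = -5/2  [2·signedArea(DCB) = 0 ∩ DB · CA = 13/2]
   → D = (-4, -5/2)

D = (-4, -5/2)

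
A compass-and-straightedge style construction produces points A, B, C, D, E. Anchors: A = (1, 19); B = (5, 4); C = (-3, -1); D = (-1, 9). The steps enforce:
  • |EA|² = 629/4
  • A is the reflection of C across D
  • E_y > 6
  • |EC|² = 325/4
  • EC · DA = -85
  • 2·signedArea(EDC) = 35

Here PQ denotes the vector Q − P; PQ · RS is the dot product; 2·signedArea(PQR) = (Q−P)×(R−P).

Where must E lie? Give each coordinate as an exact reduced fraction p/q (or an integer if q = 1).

E = (2, 13/2)

1. E_x = 2  [2·signedArea(EDC) = 35 ∩ EC · DA = -85]
2. E_y = 13/2  [2·signedArea(EDC) = 35 ∩ EC · DA = -85]
   → E = (2, 13/2)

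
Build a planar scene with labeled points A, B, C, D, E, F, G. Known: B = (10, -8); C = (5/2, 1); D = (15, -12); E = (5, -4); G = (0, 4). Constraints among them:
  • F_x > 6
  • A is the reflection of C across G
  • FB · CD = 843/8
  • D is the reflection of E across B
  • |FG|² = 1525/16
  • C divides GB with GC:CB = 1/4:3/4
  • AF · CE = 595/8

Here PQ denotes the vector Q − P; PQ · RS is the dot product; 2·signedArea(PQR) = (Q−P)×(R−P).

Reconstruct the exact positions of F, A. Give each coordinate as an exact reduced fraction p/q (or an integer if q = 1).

1. A_x = -5/2  [A is the reflection of C across G]
2. A_y = 7  [A is the reflection of C across G]
   → A = (-5/2, 7)
3. F_x = 25/4  [FB · CD = 843/8 ∩ AF · CE = 595/8]
4. F_y = -7/2  [FB · CD = 843/8 ∩ AF · CE = 595/8]
   → F = (25/4, -7/2)

A = (-5/2, 7)
F = (25/4, -7/2)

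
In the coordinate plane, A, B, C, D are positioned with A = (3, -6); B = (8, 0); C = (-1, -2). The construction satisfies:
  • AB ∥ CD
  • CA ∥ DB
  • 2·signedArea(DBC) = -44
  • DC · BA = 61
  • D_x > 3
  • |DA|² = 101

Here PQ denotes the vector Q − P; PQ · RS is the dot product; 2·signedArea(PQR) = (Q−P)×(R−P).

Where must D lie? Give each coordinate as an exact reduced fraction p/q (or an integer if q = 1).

1. D_x = 4  [CA ∥ DB ∩ AB ∥ CD]
2. D_y = 4  [CA ∥ DB ∩ AB ∥ CD]
   → D = (4, 4)

D = (4, 4)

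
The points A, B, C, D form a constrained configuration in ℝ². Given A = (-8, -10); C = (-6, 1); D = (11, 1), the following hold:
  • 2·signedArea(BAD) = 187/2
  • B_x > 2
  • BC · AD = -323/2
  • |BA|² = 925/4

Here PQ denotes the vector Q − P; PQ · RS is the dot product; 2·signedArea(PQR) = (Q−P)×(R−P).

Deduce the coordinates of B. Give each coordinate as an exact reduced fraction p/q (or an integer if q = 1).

1. B_x = 5/2  [2·signedArea(BAD) = 187/2 ∩ BC · AD = -323/2]
2. B_y = 1  [2·signedArea(BAD) = 187/2 ∩ BC · AD = -323/2]
   → B = (5/2, 1)

B = (5/2, 1)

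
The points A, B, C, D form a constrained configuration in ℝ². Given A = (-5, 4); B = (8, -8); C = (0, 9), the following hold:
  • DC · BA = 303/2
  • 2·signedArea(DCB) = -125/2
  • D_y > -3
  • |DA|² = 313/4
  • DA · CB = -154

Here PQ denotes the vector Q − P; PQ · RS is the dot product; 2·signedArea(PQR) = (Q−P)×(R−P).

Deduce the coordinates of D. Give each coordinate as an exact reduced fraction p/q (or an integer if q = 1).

D = (3/2, -2)

1. D_x = 3/2  [2·signedArea(DCB) = -125/2 ∩ DA · CB = -154]
2. D_y = -2  [2·signedArea(DCB) = -125/2 ∩ DA · CB = -154]
   → D = (3/2, -2)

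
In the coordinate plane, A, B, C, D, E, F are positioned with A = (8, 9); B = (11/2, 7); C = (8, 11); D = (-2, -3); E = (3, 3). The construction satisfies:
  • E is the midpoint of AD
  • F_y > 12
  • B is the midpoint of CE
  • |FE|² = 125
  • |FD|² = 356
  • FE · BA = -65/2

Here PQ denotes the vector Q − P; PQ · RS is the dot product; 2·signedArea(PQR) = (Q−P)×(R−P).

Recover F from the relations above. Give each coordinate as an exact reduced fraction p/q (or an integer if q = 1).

1. F_x = 8  [line -5/2·x + -2·y + 46 = 0 ∩ |FD|² = 356]
2. F_y = 13  [line -5/2·x + -2·y + 46 = 0 ∩ |FD|² = 356]
   → F = (8, 13)

F = (8, 13)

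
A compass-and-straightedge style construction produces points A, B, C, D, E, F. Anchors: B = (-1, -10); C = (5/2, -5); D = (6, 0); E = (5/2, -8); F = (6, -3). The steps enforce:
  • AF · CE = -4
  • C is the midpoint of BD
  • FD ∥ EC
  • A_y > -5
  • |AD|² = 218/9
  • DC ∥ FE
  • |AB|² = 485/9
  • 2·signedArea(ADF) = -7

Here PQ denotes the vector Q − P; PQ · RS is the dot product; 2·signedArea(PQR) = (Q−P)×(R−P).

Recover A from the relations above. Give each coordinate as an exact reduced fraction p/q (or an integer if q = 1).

1. A_x = 11/3  [AF · CE = -4 ∩ 2·signedArea(ADF) = -7]
2. A_y = -13/3  [AF · CE = -4 ∩ 2·signedArea(ADF) = -7]
   → A = (11/3, -13/3)

A = (11/3, -13/3)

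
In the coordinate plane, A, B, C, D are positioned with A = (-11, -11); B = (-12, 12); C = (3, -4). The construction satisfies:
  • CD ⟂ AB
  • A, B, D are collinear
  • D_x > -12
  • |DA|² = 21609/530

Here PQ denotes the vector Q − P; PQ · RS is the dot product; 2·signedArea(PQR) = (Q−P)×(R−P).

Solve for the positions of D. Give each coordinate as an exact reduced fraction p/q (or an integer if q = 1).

D = (-5977/530, -2449/530)

1. D_x = -5977/530  [A, B, D are collinear ∩ CD ⟂ AB]
2. D_y = -2449/530  [A, B, D are collinear ∩ CD ⟂ AB]
   → D = (-5977/530, -2449/530)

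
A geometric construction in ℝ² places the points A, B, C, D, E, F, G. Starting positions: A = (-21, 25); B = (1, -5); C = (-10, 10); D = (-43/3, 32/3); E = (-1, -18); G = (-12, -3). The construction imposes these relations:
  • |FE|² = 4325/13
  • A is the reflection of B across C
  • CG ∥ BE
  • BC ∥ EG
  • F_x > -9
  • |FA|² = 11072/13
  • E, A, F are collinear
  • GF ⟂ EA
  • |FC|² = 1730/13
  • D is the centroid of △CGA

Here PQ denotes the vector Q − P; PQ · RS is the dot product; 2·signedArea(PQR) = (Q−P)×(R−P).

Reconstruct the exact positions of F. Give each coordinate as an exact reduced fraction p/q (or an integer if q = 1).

F = (-113/13, -19/13)

1. F_x = -113/13  [E, A, F are collinear ∩ GF ⟂ EA]
2. F_y = -19/13  [E, A, F are collinear ∩ GF ⟂ EA]
   → F = (-113/13, -19/13)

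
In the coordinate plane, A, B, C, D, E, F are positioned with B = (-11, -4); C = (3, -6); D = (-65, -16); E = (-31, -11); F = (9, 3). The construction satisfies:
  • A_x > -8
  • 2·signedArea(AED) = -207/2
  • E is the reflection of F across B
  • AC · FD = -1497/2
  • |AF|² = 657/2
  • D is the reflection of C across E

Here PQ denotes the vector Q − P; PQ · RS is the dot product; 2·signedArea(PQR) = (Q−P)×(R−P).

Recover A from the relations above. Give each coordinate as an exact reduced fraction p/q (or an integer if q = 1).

A = (-15/2, -9/2)

1. A_x = -15/2  [AC · FD = -1497/2 ∩ 2·signedArea(AED) = -207/2]
2. A_y = -9/2  [AC · FD = -1497/2 ∩ 2·signedArea(AED) = -207/2]
   → A = (-15/2, -9/2)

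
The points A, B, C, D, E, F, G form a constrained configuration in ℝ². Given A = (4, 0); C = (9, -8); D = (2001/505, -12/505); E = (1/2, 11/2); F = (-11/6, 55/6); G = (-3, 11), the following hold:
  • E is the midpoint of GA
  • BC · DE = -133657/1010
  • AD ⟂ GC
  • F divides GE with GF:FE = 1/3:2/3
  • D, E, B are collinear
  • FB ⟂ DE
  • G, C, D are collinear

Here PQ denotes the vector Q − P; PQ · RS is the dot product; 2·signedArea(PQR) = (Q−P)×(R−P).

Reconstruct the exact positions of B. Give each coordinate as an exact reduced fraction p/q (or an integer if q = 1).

1. B_x = -78393027/43354250  [D, E, B are collinear ∩ FB ⟂ DE]
2. B_y = 398097039/43354250  [D, E, B are collinear ∩ FB ⟂ DE]
   → B = (-78393027/43354250, 398097039/43354250)

B = (-78393027/43354250, 398097039/43354250)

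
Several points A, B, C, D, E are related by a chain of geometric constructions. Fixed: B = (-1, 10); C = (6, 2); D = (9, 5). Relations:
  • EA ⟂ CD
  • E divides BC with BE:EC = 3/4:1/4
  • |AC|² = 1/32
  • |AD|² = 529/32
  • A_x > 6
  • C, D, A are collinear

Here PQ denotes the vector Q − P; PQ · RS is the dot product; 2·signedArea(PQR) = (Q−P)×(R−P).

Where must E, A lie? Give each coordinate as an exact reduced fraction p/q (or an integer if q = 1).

1. E_x = 17/4  [E divides BC with BE:EC = 3/4:1/4]
2. E_y = 4  [E divides BC with BE:EC = 3/4:1/4]
   → E = (17/4, 4)
3. A_x = 49/8  [C, D, A are collinear ∩ EA ⟂ CD]
4. A_y = 17/8  [C, D, A are collinear ∩ EA ⟂ CD]
   → A = (49/8, 17/8)

A = (49/8, 17/8)
E = (17/4, 4)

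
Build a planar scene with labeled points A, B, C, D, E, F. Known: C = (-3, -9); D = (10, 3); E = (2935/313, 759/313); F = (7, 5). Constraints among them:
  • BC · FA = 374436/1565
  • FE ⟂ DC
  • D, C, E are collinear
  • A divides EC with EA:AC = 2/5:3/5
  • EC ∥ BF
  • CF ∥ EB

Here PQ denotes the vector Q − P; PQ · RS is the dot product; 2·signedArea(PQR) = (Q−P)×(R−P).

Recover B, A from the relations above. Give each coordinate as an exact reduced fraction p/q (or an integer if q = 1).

A = (6927/1565, -3357/1565)
B = (6065/313, 5141/313)

1. B_x = 6065/313  [EC ∥ BF ∩ CF ∥ EB]
2. B_y = 5141/313  [EC ∥ BF ∩ CF ∥ EB]
   → B = (6065/313, 5141/313)
3. A_x = 6927/1565  [A divides EC with EA:AC = 2/5:3/5]
4. A_y = -3357/1565  [A divides EC with EA:AC = 2/5:3/5]
   → A = (6927/1565, -3357/1565)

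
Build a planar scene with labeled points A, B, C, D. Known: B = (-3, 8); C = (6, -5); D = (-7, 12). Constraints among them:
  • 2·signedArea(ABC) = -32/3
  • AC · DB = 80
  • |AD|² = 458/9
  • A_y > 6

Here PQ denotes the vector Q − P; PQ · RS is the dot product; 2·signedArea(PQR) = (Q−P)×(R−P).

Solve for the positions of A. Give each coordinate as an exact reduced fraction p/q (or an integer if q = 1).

1. A_x = -8/3  [AC · DB = 80 ∩ 2·signedArea(ABC) = -32/3]
2. A_y = 19/3  [AC · DB = 80 ∩ 2·signedArea(ABC) = -32/3]
   → A = (-8/3, 19/3)

A = (-8/3, 19/3)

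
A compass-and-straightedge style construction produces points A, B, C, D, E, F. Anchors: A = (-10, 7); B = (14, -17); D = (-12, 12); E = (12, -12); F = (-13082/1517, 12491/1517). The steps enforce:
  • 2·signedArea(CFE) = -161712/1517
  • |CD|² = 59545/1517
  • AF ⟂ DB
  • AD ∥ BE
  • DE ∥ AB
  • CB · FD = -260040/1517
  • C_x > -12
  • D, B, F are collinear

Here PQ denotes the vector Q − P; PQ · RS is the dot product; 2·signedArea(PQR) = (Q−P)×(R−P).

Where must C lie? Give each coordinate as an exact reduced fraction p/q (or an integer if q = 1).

1. C_x = -17258/1517  [2·signedArea(CFE) = -161712/1517 ∩ CB · FD = -260040/1517]
2. C_y = 8747/1517  [2·signedArea(CFE) = -161712/1517 ∩ CB · FD = -260040/1517]
   → C = (-17258/1517, 8747/1517)

C = (-17258/1517, 8747/1517)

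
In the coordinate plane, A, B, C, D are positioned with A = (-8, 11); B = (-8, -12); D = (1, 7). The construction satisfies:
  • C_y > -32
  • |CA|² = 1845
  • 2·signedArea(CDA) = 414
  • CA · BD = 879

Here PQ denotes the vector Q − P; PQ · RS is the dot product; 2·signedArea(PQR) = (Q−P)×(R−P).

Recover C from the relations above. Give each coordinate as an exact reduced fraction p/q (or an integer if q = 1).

C = (-17, -31)

1. C_x = -17  [2·signedArea(CDA) = 414 ∩ CA · BD = 879]
2. C_y = -31  [2·signedArea(CDA) = 414 ∩ CA · BD = 879]
   → C = (-17, -31)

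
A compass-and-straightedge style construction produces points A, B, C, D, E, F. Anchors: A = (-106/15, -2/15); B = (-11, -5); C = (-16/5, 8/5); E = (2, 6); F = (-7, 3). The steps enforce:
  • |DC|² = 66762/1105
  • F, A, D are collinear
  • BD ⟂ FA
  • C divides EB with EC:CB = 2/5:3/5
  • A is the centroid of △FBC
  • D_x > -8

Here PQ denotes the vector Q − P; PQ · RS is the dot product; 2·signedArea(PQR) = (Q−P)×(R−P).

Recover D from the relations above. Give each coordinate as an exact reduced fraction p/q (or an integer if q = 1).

1. D_x = -1585/221  [F, A, D are collinear ∩ BD ⟂ FA]
2. D_y = -1123/221  [F, A, D are collinear ∩ BD ⟂ FA]
   → D = (-1585/221, -1123/221)

D = (-1585/221, -1123/221)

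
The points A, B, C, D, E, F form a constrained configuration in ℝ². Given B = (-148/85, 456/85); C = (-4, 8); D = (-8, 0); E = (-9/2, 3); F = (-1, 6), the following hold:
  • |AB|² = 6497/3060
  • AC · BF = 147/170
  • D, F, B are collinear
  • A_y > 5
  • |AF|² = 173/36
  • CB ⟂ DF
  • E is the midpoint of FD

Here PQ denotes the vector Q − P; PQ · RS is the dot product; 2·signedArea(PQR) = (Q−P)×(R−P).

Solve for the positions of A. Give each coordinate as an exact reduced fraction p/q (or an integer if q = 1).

1. A_x = -19/6  [line -63/85·x + -54/85·y + 213/170 = 0 ∩ |AF|² = 173/36]
2. A_y = 17/3  [line -63/85·x + -54/85·y + 213/170 = 0 ∩ |AF|² = 173/36]
   → A = (-19/6, 17/3)

A = (-19/6, 17/3)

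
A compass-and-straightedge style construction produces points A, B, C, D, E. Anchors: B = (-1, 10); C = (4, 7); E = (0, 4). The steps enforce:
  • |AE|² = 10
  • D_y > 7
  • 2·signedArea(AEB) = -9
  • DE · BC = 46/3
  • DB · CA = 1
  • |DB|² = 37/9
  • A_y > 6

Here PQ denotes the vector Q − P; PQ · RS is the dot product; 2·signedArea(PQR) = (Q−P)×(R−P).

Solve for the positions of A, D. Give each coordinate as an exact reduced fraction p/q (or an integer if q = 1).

1. A_x = 1  [line -6·x + -1·y + 13 = 0 ∩ |AE|² = 10]
2. A_y = 7  [line -6·x + -1·y + 13 = 0 ∩ |AE|² = 10]
   → A = (1, 7)
3. D_x = -2/3  [DE · BC = 46/3 ∩ DB · CA = 1]
4. D_y = 8  [DE · BC = 46/3 ∩ DB · CA = 1]
   → D = (-2/3, 8)

A = (1, 7)
D = (-2/3, 8)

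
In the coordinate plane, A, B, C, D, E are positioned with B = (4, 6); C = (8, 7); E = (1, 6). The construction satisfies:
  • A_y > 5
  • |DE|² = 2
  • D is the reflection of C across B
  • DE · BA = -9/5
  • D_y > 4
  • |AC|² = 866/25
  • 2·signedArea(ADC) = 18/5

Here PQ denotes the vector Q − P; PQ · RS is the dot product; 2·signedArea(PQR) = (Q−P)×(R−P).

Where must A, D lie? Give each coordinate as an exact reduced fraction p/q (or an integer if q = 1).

A = (11/5, 6)
D = (0, 5)

1. D_x = 0  [D is the reflection of C across B]
2. D_y = 5  [D is the reflection of C across B]
   → D = (0, 5)
3. A_x = 11/5  [2·signedArea(ADC) = 18/5 ∩ DE · BA = -9/5]
4. A_y = 6  [2·signedArea(ADC) = 18/5 ∩ DE · BA = -9/5]
   → A = (11/5, 6)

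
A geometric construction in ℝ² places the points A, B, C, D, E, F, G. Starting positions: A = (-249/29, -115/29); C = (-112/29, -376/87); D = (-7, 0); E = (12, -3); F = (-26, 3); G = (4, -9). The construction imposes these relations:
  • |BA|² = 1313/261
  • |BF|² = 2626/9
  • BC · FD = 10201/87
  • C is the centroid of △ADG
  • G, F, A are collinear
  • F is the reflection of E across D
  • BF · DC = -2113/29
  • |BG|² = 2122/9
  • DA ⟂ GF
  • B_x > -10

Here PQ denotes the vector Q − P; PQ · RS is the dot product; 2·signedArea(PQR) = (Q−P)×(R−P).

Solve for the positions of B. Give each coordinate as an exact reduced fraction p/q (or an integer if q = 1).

B = (-29/3, -2)

1. B_x = -29/3  [BF · DC = -2113/29 ∩ BC · FD = 10201/87]
2. B_y = -2  [BF · DC = -2113/29 ∩ BC · FD = 10201/87]
   → B = (-29/3, -2)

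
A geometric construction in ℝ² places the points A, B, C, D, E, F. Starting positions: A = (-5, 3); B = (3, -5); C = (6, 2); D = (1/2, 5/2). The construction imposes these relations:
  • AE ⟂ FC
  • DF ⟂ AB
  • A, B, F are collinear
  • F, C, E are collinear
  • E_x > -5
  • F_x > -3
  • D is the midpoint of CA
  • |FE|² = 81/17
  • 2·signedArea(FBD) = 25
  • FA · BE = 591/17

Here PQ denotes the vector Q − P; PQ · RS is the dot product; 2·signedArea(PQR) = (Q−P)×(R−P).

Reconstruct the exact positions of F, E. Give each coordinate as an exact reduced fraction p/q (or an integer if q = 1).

E = (-70/17, -9/17)
F = (-2, 0)

1. F_x = -2  [A, B, F are collinear ∩ DF ⟂ AB]
2. F_y = 0  [A, B, F are collinear ∩ DF ⟂ AB]
   → F = (-2, 0)
3. E_x = -70/17  [F, C, E are collinear ∩ AE ⟂ FC]
4. E_y = -9/17  [F, C, E are collinear ∩ AE ⟂ FC]
   → E = (-70/17, -9/17)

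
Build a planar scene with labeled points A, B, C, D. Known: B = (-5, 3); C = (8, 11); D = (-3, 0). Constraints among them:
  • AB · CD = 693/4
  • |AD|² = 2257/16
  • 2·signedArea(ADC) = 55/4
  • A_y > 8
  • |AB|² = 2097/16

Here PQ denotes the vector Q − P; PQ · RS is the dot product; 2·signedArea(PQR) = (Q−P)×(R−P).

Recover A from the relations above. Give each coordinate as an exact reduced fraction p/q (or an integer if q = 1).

1. A_x = 19/4  [2·signedArea(ADC) = 55/4 ∩ AB · CD = 693/4]
2. A_y = 9  [2·signedArea(ADC) = 55/4 ∩ AB · CD = 693/4]
   → A = (19/4, 9)

A = (19/4, 9)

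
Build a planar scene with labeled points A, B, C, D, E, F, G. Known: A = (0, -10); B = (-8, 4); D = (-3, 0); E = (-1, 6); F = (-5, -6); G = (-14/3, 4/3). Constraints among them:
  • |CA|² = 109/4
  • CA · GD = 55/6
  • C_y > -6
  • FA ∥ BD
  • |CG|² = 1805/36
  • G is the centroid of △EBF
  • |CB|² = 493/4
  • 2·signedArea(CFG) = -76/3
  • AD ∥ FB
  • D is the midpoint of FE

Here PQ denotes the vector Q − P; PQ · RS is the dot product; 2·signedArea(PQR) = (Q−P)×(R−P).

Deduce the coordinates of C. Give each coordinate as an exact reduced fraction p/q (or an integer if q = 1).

1. C_x = -3/2  [2·signedArea(CFG) = -76/3 ∩ CA · GD = 55/6]
2. C_y = -5  [2·signedArea(CFG) = -76/3 ∩ CA · GD = 55/6]
   → C = (-3/2, -5)

C = (-3/2, -5)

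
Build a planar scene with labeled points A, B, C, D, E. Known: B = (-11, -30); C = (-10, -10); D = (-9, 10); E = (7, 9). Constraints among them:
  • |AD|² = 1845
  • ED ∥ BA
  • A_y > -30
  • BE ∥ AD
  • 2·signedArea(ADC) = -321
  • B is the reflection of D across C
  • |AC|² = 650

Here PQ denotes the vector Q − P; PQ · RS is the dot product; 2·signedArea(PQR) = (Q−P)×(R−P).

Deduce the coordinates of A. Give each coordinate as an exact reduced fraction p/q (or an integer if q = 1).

A = (-27, -29)

1. A_x = -27  [BE ∥ AD ∩ ED ∥ BA]
2. A_y = -29  [BE ∥ AD ∩ ED ∥ BA]
   → A = (-27, -29)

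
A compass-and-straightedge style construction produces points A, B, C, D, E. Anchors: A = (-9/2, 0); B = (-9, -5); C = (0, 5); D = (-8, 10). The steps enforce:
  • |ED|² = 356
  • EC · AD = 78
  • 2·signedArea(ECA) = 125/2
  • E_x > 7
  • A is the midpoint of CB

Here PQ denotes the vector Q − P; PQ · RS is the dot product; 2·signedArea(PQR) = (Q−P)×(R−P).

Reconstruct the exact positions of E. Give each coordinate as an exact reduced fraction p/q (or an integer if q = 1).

1. E_x = 8  [EC · AD = 78 ∩ 2·signedArea(ECA) = 125/2]
2. E_y = 0  [EC · AD = 78 ∩ 2·signedArea(ECA) = 125/2]
   → E = (8, 0)

E = (8, 0)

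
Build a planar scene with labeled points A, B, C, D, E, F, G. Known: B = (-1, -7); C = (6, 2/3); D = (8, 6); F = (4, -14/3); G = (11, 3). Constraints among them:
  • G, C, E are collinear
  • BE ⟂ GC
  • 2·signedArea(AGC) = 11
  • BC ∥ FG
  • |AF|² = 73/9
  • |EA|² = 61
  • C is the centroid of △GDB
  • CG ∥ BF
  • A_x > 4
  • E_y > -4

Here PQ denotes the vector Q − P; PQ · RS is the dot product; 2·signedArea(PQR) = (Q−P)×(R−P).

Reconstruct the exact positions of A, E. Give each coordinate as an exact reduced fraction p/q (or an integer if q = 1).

A = (5, -2)
E = (-368/137, -464/137)

1. A_x = 5  [line 7/3·x + -5·y + -65/3 = 0 ∩ |AF|² = 73/9]
2. A_y = -2  [line 7/3·x + -5·y + -65/3 = 0 ∩ |AF|² = 73/9]
   → A = (5, -2)
3. E_x = -368/137  [G, C, E are collinear ∩ BE ⟂ GC]
4. E_y = -464/137  [G, C, E are collinear ∩ BE ⟂ GC]
   → E = (-368/137, -464/137)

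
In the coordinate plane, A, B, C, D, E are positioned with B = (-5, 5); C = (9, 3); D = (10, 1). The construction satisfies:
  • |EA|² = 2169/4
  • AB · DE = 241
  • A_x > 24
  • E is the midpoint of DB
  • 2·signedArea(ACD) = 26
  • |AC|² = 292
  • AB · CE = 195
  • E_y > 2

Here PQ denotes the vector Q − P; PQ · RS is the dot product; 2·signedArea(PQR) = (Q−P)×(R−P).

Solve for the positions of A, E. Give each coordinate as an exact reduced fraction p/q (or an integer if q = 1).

A = (25, -3)
E = (5/2, 3)

1. A_x = 25  [line 2·x + 1·y + -47 = 0 ∩ |AC|² = 292]
2. A_y = -3  [line 2·x + 1·y + -47 = 0 ∩ |AC|² = 292]
   → A = (25, -3)
3. E_x = 5/2  [AB · DE = 241 ∩ E is the midpoint of DB]
4. E_y = 3  [AB · DE = 241 ∩ E is the midpoint of DB]
   → E = (5/2, 3)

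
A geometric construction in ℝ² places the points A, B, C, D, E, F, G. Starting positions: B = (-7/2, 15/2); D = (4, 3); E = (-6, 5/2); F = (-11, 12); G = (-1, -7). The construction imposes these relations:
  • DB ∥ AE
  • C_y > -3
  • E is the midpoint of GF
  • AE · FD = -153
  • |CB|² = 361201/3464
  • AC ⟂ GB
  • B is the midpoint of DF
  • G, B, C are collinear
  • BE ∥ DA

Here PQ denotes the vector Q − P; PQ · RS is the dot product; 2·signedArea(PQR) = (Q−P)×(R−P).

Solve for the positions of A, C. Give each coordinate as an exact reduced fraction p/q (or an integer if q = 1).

1. A_x = 3/2  [DB ∥ AE ∩ BE ∥ DA]
2. A_y = -2  [DB ∥ AE ∩ BE ∥ DA]
   → A = (3/2, -2)
3. C_x = -3057/1732  [G, B, C are collinear ∩ AC ⟂ GB]
4. C_y = -4439/1732  [G, B, C are collinear ∩ AC ⟂ GB]
   → C = (-3057/1732, -4439/1732)

A = (3/2, -2)
C = (-3057/1732, -4439/1732)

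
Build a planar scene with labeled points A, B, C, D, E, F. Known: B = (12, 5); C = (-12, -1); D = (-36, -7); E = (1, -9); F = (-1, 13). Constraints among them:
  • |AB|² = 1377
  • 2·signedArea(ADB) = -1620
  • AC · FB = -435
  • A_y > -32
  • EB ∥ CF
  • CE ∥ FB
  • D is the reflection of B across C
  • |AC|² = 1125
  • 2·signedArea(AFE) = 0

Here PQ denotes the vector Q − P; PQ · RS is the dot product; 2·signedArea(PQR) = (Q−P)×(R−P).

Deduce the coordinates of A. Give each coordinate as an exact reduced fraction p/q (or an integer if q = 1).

1. A_x = 3  [2·signedArea(AFE) = 0 ∩ 2·signedArea(ADB) = -1620]
2. A_y = -31  [2·signedArea(AFE) = 0 ∩ 2·signedArea(ADB) = -1620]
   → A = (3, -31)

A = (3, -31)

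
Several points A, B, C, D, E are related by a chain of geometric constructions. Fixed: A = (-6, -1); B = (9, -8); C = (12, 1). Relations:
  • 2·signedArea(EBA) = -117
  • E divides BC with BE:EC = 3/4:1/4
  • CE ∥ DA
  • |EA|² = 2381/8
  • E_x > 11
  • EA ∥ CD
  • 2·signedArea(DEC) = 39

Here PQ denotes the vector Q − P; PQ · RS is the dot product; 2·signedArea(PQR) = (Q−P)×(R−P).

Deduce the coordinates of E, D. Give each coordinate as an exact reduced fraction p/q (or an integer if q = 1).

1. E_x = 45/4  [E divides BC with BE:EC = 3/4:1/4]
2. E_y = -5/4  [E divides BC with BE:EC = 3/4:1/4]
   → E = (45/4, -5/4)
3. D_x = -21/4  [CE ∥ DA ∩ EA ∥ CD]
4. D_y = 5/4  [CE ∥ DA ∩ EA ∥ CD]
   → D = (-21/4, 5/4)

D = (-21/4, 5/4)
E = (45/4, -5/4)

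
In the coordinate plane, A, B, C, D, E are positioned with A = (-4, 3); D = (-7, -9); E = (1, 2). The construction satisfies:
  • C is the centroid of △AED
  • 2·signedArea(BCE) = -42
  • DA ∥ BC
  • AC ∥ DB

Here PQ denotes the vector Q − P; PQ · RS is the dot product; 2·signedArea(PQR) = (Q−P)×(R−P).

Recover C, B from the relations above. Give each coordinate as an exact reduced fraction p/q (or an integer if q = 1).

B = (-19/3, -40/3)
C = (-10/3, -4/3)

1. C_x = -10/3  [C is the centroid of △AED]
2. C_y = -4/3  [C is the centroid of △AED]
   → C = (-10/3, -4/3)
3. B_x = -19/3  [DA ∥ BC ∩ AC ∥ DB]
4. B_y = -40/3  [DA ∥ BC ∩ AC ∥ DB]
   → B = (-19/3, -40/3)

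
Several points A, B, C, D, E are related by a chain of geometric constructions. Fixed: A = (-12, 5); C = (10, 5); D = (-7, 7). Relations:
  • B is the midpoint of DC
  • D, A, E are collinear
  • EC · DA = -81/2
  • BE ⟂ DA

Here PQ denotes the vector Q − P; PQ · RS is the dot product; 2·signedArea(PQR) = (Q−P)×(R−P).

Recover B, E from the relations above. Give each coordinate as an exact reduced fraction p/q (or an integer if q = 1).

B = (3/2, 6)
E = (-1/58, 284/29)

1. B_x = 3/2  [B is the midpoint of DC]
2. B_y = 6  [B is the midpoint of DC]
   → B = (3/2, 6)
3. E_x = -1/58  [D, A, E are collinear ∩ BE ⟂ DA]
4. E_y = 284/29  [D, A, E are collinear ∩ BE ⟂ DA]
   → E = (-1/58, 284/29)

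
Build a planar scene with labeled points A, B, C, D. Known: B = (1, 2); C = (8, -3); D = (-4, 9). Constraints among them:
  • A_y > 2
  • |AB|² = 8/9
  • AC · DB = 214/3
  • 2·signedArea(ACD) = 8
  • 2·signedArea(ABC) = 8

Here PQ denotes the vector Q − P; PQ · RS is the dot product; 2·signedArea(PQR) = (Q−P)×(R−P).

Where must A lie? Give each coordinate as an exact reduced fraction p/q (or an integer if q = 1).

A = (5/3, 8/3)

1. A_x = 5/3  [AC · DB = 214/3 ∩ 2·signedArea(ACD) = 8]
2. A_y = 8/3  [AC · DB = 214/3 ∩ 2·signedArea(ACD) = 8]
   → A = (5/3, 8/3)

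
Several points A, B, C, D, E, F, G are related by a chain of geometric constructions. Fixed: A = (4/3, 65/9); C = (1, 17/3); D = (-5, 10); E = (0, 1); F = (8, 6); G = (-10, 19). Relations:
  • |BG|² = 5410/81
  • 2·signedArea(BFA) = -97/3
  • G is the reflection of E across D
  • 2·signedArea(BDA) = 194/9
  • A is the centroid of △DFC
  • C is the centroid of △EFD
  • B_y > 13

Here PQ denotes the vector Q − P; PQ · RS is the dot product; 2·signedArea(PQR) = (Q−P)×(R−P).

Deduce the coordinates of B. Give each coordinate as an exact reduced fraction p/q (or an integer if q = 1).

1. B_x = -13/3  [2·signedArea(BFA) = -97/3 ∩ 2·signedArea(BDA) = 194/9]
2. B_y = 118/9  [2·signedArea(BFA) = -97/3 ∩ 2·signedArea(BDA) = 194/9]
   → B = (-13/3, 118/9)

B = (-13/3, 118/9)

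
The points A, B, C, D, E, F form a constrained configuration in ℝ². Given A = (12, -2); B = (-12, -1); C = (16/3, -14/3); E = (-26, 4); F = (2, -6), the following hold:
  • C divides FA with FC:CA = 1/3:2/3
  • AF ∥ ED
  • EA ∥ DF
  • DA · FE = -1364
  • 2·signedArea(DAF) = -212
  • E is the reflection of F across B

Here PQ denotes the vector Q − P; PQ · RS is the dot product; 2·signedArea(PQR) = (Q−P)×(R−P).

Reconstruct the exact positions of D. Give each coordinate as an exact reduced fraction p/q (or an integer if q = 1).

1. D_x = -36  [EA ∥ DF ∩ AF ∥ ED]
2. D_y = 0  [EA ∥ DF ∩ AF ∥ ED]
   → D = (-36, 0)

D = (-36, 0)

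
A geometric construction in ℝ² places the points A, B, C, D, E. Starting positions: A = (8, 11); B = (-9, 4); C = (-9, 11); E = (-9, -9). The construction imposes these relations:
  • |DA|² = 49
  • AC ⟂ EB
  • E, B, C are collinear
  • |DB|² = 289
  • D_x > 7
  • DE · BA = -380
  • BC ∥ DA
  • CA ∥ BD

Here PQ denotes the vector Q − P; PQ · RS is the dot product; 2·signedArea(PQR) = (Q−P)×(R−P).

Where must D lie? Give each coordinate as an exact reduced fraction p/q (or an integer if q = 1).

1. D_x = 8  [BC ∥ DA ∩ CA ∥ BD]
2. D_y = 4  [BC ∥ DA ∩ CA ∥ BD]
   → D = (8, 4)

D = (8, 4)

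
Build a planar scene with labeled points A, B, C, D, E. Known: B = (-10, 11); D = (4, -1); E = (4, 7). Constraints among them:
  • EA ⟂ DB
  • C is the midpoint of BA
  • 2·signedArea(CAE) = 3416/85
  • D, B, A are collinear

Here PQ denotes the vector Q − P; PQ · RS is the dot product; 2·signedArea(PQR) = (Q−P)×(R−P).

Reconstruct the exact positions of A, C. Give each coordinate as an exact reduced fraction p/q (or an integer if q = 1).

A = (4/85, 203/85)
C = (-423/85, 569/85)

1. A_x = 4/85  [D, B, A are collinear ∩ EA ⟂ DB]
2. A_y = 203/85  [D, B, A are collinear ∩ EA ⟂ DB]
   → A = (4/85, 203/85)
3. C_x = -423/85  [C is the midpoint of BA]
4. C_y = 569/85  [C is the midpoint of BA]
   → C = (-423/85, 569/85)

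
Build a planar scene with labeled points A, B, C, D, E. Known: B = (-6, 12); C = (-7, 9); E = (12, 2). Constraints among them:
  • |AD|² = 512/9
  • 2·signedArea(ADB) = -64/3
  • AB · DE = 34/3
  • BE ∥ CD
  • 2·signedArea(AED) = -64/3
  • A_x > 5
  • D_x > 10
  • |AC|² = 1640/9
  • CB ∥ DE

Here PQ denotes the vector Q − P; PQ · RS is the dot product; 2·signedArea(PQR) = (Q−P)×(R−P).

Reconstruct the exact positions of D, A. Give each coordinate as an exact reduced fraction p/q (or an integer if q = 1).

1. D_x = 11  [CB ∥ DE ∩ BE ∥ CD]
2. D_y = -1  [CB ∥ DE ∩ BE ∥ CD]
   → D = (11, -1)
3. A_x = 17/3  [AB · DE = 34/3 ∩ 2·signedArea(ADB) = -64/3]
4. A_y = 13/3  [AB · DE = 34/3 ∩ 2·signedArea(ADB) = -64/3]
   → A = (17/3, 13/3)

A = (17/3, 13/3)
D = (11, -1)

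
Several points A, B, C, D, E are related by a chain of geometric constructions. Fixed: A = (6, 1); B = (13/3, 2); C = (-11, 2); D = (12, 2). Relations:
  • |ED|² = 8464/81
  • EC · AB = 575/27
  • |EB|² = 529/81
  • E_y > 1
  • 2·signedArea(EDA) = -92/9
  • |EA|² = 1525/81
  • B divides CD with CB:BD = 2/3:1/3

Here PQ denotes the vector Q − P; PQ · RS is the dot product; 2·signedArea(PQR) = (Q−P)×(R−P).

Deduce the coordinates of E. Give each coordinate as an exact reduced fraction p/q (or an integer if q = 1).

E = (16/9, 2)

1. E_x = 16/9  [2·signedArea(EDA) = -92/9 ∩ EC · AB = 575/27]
2. E_y = 2  [2·signedArea(EDA) = -92/9 ∩ EC · AB = 575/27]
   → E = (16/9, 2)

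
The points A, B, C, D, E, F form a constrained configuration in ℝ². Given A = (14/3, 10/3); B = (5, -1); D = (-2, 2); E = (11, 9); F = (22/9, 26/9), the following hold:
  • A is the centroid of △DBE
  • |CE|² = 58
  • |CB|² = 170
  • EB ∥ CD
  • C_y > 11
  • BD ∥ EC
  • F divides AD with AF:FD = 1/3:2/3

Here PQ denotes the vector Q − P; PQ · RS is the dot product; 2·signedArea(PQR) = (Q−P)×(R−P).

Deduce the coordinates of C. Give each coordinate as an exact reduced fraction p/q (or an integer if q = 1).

C = (4, 12)

1. C_x = 4  [EB ∥ CD ∩ BD ∥ EC]
2. C_y = 12  [EB ∥ CD ∩ BD ∥ EC]
   → C = (4, 12)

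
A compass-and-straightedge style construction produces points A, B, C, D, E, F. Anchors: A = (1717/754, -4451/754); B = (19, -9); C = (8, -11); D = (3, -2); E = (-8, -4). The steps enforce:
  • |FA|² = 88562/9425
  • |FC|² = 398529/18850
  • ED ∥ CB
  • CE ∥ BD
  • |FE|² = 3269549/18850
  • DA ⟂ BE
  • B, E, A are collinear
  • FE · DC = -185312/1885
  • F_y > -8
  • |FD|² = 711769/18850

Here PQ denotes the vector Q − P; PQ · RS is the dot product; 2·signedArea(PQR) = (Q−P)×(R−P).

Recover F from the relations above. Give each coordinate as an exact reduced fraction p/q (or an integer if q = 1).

F = (3443/754, -29941/3770)

1. F_x = 3443/754  [line -5·x + 9·y + 177772/1885 = 0 ∩ |FA|² = 88562/9425]
2. F_y = -29941/3770  [line -5·x + 9·y + 177772/1885 = 0 ∩ |FA|² = 88562/9425]
   → F = (3443/754, -29941/3770)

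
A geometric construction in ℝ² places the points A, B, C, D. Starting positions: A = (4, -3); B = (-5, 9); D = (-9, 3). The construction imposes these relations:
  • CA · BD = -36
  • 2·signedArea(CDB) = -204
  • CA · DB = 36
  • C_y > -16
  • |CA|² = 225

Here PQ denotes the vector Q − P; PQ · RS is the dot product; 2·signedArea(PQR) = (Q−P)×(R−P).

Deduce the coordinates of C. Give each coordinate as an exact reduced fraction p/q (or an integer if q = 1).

1. C_x = 13  [CA · BD = -36 ∩ 2·signedArea(CDB) = -204]
2. C_y = -15  [CA · BD = -36 ∩ 2·signedArea(CDB) = -204]
   → C = (13, -15)

C = (13, -15)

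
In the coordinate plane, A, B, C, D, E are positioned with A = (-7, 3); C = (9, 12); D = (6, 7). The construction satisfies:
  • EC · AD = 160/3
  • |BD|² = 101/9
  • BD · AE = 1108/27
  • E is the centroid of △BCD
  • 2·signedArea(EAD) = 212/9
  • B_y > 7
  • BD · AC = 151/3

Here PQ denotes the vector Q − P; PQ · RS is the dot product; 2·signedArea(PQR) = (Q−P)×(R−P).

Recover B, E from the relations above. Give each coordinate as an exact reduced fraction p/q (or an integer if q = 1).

B = (8/3, 22/3)
E = (53/9, 79/9)

1. B_x = 8/3  [line -16·x + -9·y + 326/3 = 0 ∩ |BD|² = 101/9]
2. B_y = 22/3  [line -16·x + -9·y + 326/3 = 0 ∩ |BD|² = 101/9]
   → B = (8/3, 22/3)
3. E_x = 53/9  [BD · AE = 1108/27 ∩ E is the centroid of △BCD]
4. E_y = 79/9  [BD · AE = 1108/27 ∩ E is the centroid of △BCD]
   → E = (53/9, 79/9)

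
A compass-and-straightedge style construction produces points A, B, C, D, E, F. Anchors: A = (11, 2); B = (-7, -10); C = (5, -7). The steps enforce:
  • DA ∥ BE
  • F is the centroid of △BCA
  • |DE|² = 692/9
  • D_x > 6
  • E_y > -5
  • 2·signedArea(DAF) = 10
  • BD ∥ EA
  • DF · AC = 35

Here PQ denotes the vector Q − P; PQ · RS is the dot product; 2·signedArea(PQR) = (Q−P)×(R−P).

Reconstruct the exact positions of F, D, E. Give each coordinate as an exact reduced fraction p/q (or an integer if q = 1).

1. F_x = 3  [F is the centroid of △BCA]
2. F_y = -5  [F is the centroid of △BCA]
   → F = (3, -5)
3. D_x = 19/3  [2·signedArea(DAF) = 10 ∩ DF · AC = 35]
4. D_y = -10/3  [2·signedArea(DAF) = 10 ∩ DF · AC = 35]
   → D = (19/3, -10/3)
5. E_x = -7/3  [BD ∥ EA ∩ DA ∥ BE]
6. E_y = -14/3  [BD ∥ EA ∩ DA ∥ BE]
   → E = (-7/3, -14/3)

D = (19/3, -10/3)
E = (-7/3, -14/3)
F = (3, -5)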